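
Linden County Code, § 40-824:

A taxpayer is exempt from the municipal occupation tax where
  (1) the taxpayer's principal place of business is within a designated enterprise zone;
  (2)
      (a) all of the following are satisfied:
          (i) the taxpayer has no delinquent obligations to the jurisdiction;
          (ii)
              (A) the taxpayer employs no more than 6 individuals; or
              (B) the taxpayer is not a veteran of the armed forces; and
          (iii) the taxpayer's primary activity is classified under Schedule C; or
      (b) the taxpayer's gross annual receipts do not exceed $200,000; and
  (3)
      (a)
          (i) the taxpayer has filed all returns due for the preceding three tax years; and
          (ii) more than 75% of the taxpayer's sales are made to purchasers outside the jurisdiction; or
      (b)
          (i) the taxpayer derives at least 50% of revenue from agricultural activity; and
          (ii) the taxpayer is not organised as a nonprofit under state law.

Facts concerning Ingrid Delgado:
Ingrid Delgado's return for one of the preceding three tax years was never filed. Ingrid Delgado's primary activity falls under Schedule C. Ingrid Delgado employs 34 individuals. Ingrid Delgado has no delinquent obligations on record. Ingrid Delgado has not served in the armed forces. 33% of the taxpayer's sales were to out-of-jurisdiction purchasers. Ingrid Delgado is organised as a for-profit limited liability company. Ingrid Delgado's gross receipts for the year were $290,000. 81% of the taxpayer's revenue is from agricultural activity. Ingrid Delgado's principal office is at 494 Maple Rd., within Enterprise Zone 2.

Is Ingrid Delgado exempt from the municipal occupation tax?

(1) in enterprise zone — holds.
(i) no delinquency — satisfied.
(A) ≤ 6 employees — not met.
(B) not (veteran) — met.
So (ii) is satisfied (F OR T).
(iii) Schedule C activity — met.
(a): T AND T AND T → true.
(b) receipts ≤ $200,000 — fails.
(2): T OR F → true.
(i) returns current — fails.
(ii) >75% out-of-jur. sales — not met.
(a): F AND F → false.
(i) ≥50% agricultural — met.
(ii) not (nonprofit) — met.
So (b) is satisfied (T AND T).
So (3) is satisfied (F OR T).
Overall = T AND T AND T = true.

Yes — exempt.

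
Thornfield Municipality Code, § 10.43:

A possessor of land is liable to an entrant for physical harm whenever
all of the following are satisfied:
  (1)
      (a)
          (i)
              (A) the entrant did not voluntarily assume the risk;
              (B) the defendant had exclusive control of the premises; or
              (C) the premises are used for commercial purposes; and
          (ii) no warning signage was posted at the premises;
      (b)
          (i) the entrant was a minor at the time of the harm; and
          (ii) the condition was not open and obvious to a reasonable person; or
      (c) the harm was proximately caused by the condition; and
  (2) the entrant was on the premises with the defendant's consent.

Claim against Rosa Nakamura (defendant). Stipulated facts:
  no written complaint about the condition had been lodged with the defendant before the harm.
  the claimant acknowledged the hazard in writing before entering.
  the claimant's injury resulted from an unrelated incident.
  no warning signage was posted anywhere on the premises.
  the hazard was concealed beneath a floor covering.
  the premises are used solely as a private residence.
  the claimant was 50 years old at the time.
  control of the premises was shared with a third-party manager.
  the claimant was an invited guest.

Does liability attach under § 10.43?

No — not liable.

(A) no assumed risk — not satisfied.
(B) exclusive control — not satisfied.
(C) commercial use — not met.
(i) = F OR F OR F = false.
(ii) no signage posted — satisfied.
So (a) is not satisfied (F AND T).
(i) entrant a minor — not met.
(ii) not open/obvious — holds.
So (b) is not satisfied (F AND T).
(c) proximate cause — not met.
(1) = F OR F OR F = false.
(2) consent to enter — met.
Overall = F AND T = false.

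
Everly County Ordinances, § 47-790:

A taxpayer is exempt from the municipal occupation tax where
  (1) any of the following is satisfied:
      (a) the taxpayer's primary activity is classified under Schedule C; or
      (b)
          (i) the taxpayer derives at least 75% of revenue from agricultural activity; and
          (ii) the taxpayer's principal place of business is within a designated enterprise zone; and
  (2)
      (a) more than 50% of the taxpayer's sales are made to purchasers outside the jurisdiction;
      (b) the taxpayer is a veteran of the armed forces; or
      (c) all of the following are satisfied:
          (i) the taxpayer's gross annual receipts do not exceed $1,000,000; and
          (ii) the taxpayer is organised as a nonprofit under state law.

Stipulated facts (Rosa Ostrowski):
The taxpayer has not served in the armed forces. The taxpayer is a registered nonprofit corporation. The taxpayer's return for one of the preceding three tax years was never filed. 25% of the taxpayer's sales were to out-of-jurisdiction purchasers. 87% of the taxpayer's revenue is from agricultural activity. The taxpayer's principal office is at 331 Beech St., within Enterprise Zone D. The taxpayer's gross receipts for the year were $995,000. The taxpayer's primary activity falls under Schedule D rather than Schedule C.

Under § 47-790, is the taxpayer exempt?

Yes — exempt.

(a) Schedule C activity — not met.
(i) ≥75% agricultural — satisfied.
(ii) in enterprise zone — satisfied.
(b): T AND T → true.
(1) = F OR T = true.
(a) >50% out-of-jur. sales — not met.
(b) veteran — not satisfied.
(i) receipts ≤ $1,000,000 — satisfied.
(ii) nonprofit — satisfied.
(c): T AND T → true.
So (2) is satisfied (F OR F OR T).
Overall: T AND T → true.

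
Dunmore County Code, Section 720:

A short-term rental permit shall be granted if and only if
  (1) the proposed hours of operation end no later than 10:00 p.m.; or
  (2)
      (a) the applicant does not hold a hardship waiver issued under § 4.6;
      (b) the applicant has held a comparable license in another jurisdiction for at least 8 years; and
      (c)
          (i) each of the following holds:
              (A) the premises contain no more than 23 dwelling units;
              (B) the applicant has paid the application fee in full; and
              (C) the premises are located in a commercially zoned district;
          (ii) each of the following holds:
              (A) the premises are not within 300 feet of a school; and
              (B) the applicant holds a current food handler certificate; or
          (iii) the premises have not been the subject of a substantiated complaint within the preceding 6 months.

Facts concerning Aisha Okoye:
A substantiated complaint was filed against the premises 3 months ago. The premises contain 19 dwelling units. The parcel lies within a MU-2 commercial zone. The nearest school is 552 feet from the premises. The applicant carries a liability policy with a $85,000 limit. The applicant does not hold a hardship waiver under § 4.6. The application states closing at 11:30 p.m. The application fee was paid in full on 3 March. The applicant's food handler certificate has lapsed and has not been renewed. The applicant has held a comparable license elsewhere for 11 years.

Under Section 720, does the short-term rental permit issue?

Yes — granted.

(1) closes by 10 p.m. — not satisfied.
(a) not (hardship waiver) — met.
(b) prior license ≥ 8 yr — holds.
(A) ≤ 23 units — met.
(B) fee paid — satisfied.
(C) commercially zoned — met.
(i): T AND T AND T → true.
(A) ≥300 ft from school — met.
(B) food handler cert. — fails.
So (ii) is not satisfied (T AND F).
(iii) no complaint in 6 mo. — not met.
(c): T OR F OR F → true.
So (2) is satisfied (T AND T AND T).
Overall = F OR T = true.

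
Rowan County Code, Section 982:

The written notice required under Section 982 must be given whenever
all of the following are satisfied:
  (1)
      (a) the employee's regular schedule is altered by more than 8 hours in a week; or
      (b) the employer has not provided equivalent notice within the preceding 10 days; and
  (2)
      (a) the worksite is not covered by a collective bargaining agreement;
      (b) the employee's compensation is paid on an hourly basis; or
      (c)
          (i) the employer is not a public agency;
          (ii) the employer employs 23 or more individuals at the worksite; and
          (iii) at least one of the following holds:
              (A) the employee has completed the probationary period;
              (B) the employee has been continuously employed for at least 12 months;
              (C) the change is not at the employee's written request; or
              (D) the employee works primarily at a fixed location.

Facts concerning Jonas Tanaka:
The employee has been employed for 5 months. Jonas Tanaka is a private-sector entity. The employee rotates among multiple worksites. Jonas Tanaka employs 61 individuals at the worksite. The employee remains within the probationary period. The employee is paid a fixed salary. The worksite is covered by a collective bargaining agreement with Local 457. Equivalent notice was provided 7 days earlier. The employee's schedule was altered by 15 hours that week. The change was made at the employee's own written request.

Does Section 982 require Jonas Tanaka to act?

No — not required.

(a) schedule shift > 8h — holds.
(b) no recent notice — not satisfied.
So (1) is satisfied (T OR F).
(a) no CBA — not satisfied.
(b) hourly-paid — not satisfied.
(i) not (public agency) — met.
(ii) ≥ 23 at site — satisfied.
(A) past probation — fails.
(B) tenure ≥ 12 mo. — not satisfied.
(C) not employee-requested — not met.
(D) fixed location — fails.
(iii): F OR F OR F OR F → false.
(c): T AND T AND F → false.
(2): F OR F OR F → false.
So Overall is not satisfied (T AND F).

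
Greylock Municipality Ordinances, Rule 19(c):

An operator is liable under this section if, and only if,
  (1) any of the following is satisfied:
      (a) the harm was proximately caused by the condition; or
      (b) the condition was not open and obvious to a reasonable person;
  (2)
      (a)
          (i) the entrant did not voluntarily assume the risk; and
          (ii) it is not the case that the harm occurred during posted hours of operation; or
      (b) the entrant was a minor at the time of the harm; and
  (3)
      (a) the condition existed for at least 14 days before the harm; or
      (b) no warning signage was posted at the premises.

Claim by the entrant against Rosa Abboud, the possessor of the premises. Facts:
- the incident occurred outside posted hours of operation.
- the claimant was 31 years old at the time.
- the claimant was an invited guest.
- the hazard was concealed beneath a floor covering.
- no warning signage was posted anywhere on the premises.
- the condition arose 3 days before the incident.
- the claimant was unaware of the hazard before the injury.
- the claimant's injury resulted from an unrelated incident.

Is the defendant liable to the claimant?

Yes — liable.

(a) proximate cause — not met.
(b) not open/obvious — met.
(1): F OR T → true.
(i) no assumed risk — met.
(ii) not (during posted hours) — met.
So (a) is satisfied (T AND T).
(b) entrant a minor — fails.
(2) = T OR F = true.
(a) condition ≥14 days old — not met.
(b) no signage posted — met.
(3) = F OR T = true.
Overall: T AND T AND T → true.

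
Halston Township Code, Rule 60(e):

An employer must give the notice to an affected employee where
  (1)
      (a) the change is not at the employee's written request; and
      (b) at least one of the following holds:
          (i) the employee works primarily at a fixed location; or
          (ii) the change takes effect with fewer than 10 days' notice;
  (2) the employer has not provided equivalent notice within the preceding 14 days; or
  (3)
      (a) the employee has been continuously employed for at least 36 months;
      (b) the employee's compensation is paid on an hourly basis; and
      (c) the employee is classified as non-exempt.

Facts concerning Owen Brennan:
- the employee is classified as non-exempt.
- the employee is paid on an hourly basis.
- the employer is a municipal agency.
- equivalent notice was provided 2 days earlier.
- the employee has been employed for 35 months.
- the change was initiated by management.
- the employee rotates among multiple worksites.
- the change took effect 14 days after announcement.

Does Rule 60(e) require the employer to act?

(a) not employee-requested — met.
(i) fixed location — fails.
(ii) < 10 days' notice — fails.
(b) = F OR F = false.
So (1) is not satisfied (T AND F).
(2) no recent notice — fails.
(a) tenure ≥ 36 mo. — not met.
(b) hourly-paid — satisfied.
(c) non-exempt — holds.
So (3) is not satisfied (F AND T AND T).
So Overall is not satisfied (F OR F OR F).

No — not required.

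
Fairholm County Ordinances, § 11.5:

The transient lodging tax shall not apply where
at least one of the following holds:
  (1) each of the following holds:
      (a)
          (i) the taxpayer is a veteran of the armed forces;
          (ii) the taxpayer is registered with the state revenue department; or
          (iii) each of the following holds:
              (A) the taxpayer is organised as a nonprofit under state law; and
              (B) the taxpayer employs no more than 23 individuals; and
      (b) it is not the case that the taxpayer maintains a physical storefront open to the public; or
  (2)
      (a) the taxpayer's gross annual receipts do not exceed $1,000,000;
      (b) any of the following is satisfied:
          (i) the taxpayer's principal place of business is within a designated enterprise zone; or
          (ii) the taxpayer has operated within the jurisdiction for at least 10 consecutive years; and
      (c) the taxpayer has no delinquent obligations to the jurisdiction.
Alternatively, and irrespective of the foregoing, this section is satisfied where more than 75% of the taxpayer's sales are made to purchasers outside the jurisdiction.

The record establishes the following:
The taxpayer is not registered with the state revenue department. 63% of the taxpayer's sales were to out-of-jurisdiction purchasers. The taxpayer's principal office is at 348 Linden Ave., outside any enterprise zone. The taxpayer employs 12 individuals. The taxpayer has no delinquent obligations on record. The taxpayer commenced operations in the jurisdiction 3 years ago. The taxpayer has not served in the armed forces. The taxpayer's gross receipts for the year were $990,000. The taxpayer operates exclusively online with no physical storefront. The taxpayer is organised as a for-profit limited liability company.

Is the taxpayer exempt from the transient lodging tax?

No — not exempt.

(i) veteran — fails.
(ii) state-registered — not met.
(A) nonprofit — not met.
(B) ≤ 23 employees — satisfied.
So (iii) is not satisfied (F AND T).
So (a) is not satisfied (F OR F OR F).
(b) not (has storefront) — holds.
So (1) is not satisfied (F AND T).
(a) receipts ≤ $1,000,000 — holds.
(i) in enterprise zone — not met.
(ii) ≥ 10 yrs in jurisdiction — not satisfied.
So (b) is not satisfied (F OR F).
(c) no delinquency — satisfied.
(2) = T AND F AND T = false.
So Overall is not satisfied (F OR F).
Exception (>75% out-of-jur. sales) — not satisfied.
Result: main false OR exception false → false.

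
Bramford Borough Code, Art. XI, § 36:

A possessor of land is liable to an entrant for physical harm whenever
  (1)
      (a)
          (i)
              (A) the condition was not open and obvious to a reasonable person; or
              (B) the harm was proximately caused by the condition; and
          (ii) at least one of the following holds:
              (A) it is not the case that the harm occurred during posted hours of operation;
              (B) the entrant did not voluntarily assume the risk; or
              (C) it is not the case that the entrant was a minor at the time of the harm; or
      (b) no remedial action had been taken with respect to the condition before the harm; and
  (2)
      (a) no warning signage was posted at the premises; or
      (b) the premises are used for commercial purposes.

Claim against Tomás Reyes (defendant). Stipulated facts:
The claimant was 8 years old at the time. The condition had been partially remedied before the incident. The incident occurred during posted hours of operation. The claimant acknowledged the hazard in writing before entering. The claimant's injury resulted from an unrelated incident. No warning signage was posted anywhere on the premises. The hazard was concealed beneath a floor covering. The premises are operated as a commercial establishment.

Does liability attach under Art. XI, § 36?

(A) not open/obvious — holds.
(B) proximate cause — not met.
(i): T OR F → true.
(A) not (during posted hours) — fails.
(B) no assumed risk — fails.
(C) not (entrant a minor) — not satisfied.
So (ii) is not satisfied (F OR F OR F).
(a): T AND F → false.
(b) no remedial action — not met.
(1): F OR F → false.
(a) no signage posted — satisfied.
(b) commercial use — holds.
(2) = T OR T = true.
Overall: F AND T → false.

No — not liable.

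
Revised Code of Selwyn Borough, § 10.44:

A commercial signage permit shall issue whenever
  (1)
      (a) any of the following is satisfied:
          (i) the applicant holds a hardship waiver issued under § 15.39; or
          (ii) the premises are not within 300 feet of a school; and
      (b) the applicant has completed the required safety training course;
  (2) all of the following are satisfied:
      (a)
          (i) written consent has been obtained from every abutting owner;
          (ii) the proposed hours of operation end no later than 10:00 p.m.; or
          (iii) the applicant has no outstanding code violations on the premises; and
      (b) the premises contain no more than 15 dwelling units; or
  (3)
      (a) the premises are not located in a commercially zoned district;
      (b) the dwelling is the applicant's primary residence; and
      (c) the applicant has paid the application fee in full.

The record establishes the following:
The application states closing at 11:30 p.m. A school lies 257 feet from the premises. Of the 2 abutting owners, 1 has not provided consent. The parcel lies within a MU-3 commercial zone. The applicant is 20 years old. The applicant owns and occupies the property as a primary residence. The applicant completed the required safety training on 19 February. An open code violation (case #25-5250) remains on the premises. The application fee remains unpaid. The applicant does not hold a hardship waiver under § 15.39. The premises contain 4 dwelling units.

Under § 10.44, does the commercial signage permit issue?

No — denied.

(i) hardship waiver — fails.
(ii) ≥300 ft from school — not satisfied.
(a) = F OR F = false.
(b) safety training — holds.
So (1) is not satisfied (F AND T).
(i) all abutters consent — not satisfied.
(ii) closes by 10 p.m. — not satisfied.
(iii) no code violations — fails.
(a): F OR F OR F → false.
(b) ≤ 15 units — holds.
(2): F AND T → false.
(a) not (commercially zoned) — not satisfied.
(b) primary residence — satisfied.
(c) fee paid — fails.
So (3) is not satisfied (F AND T AND F).
So Overall is not satisfied (F OR F OR F).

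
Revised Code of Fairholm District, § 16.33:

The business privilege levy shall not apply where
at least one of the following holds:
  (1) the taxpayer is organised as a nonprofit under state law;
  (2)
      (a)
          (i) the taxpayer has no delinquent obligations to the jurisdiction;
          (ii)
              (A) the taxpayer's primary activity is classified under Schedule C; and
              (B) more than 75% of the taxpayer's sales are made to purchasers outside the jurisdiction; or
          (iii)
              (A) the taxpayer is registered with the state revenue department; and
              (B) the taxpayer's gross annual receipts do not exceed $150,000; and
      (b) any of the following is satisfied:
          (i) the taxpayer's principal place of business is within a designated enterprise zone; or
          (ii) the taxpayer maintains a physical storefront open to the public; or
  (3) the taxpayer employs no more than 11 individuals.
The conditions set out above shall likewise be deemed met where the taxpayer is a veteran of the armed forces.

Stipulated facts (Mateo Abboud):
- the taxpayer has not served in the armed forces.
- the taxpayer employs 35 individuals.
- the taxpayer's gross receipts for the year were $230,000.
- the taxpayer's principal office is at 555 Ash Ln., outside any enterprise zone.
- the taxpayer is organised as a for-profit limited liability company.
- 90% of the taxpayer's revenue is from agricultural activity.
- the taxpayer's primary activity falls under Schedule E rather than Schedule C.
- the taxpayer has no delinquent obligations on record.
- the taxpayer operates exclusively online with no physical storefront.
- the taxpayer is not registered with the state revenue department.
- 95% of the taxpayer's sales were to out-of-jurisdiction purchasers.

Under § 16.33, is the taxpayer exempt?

No — not exempt.

(1) nonprofit — not satisfied.
(i) no delinquency — met.
(A) Schedule C activity — not met.
(B) >75% out-of-jur. sales — holds.
(ii) = F AND T = false.
(A) state-registered — not satisfied.
(B) receipts ≤ $150,000 — not met.
(iii) = F AND F = false.
So (a) is satisfied (T OR F OR F).
(i) in enterprise zone — not met.
(ii) has storefront — fails.
(b) = F OR F = false.
(2): T AND F → false.
(3) ≤ 11 employees — fails.
Overall = F OR F OR F = false.
Exception (veteran) — not satisfied.
Result: main false OR exception false → false.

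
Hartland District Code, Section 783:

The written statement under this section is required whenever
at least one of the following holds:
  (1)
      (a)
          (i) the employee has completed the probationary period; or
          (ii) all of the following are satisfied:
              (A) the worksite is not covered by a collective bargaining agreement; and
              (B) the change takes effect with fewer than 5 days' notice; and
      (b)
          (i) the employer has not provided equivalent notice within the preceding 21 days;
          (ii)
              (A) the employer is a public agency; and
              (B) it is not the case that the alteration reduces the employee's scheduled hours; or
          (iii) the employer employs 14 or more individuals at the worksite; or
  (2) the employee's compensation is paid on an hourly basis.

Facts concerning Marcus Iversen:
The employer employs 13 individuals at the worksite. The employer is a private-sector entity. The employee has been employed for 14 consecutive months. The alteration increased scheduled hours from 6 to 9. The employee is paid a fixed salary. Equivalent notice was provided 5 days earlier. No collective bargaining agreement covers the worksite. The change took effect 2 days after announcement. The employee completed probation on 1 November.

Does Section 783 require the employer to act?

No — not required.

(i) past probation — holds.
(A) no CBA — satisfied.
(B) < 5 days' notice — met.
(ii) = T AND T = true.
(a): T OR T → true.
(i) no recent notice — fails.
(A) public agency — not met.
(B) not (hours reduced) — holds.
(ii): F AND T → false.
(iii) ≥ 14 at site — fails.
(b) = F OR F OR F = false.
(1) = T AND F = false.
(2) hourly-paid — not met.
Overall: F OR F → false.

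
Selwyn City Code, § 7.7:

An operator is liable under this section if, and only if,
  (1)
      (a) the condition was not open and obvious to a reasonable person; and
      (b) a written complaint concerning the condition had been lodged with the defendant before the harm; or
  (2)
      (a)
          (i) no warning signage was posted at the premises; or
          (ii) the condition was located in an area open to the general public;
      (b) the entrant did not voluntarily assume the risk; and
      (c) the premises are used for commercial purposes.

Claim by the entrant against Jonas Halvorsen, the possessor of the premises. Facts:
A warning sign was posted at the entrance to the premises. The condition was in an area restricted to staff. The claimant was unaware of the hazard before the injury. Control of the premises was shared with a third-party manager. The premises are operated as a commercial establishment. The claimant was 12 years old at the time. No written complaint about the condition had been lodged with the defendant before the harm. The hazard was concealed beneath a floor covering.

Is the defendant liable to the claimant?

No — not liable.

(a) not open/obvious — met.
(b) complaint lodged — fails.
(1): T AND F → false.
(i) no signage posted — not satisfied.
(ii) public area — not met.
(a): F OR F → false.
(b) no assumed risk — holds.
(c) commercial use — satisfied.
(2) = F AND T AND T = false.
Overall = F OR F = false.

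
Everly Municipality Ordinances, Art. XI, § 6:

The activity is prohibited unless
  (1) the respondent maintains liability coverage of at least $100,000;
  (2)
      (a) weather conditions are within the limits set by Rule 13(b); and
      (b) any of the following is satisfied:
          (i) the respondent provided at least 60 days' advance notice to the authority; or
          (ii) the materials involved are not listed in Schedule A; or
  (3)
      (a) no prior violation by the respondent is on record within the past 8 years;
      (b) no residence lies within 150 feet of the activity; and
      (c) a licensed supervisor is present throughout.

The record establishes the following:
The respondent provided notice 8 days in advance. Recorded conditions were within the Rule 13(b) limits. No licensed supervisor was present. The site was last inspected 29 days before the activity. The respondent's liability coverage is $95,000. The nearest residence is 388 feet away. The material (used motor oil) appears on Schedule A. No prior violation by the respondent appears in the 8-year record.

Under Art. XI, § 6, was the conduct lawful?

No — unlawful.

(1) coverage ≥ $100,000 — fails.
(a) weather ok — satisfied.
(i) ≥60 days' notice — not met.
(ii) not (Schedule A material) — not satisfied.
(b): F OR F → false.
So (2) is not satisfied (T AND F).
(a) no prior violation — met.
(b) no residence in 150 ft — holds.
(c) supervisor present — not satisfied.
(3): T AND T AND F → false.
Overall: F OR F OR F → false.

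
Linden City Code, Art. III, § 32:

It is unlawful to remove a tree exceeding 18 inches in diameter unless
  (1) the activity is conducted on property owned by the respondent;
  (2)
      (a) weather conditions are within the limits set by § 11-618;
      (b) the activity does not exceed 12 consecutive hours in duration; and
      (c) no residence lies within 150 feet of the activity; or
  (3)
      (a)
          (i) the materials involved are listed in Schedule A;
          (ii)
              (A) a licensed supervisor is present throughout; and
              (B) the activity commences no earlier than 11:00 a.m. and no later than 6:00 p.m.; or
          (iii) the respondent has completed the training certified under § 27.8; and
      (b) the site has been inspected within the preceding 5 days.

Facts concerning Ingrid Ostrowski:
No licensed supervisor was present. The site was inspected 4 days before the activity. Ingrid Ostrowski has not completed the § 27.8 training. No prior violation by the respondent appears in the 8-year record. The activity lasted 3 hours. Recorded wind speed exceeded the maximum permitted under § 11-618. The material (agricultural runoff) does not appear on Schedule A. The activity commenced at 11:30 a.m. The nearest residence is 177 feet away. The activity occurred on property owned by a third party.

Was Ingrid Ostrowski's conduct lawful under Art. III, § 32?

No — unlawful.

(1) own property — not met.
(a) weather ok — not satisfied.
(b) ≤ 12 hrs duration — satisfied.
(c) no residence in 150 ft — met.
(2) = F AND T AND T = false.
(i) Schedule A material — fails.
(A) supervisor present — fails.
(B) start within hours — holds.
So (ii) is not satisfied (F AND T).
(iii) training certified — not satisfied.
So (a) is not satisfied (F OR F OR F).
(b) site inspected — holds.
So (3) is not satisfied (F AND T).
Overall: F OR F OR F → false.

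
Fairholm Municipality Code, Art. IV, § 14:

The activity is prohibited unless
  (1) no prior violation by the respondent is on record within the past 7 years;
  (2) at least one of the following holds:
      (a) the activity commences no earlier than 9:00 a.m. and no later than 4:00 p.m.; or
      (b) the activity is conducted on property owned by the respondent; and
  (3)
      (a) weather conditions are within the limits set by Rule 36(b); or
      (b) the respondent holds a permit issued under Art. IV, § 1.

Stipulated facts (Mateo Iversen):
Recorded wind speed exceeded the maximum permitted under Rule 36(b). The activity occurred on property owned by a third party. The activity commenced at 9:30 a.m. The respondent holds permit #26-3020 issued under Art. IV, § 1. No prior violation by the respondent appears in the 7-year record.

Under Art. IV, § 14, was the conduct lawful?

Yes — lawful.

(1) no prior violation — met.
(a) start within hours — holds.
(b) own property — not met.
(2) = T OR F = true.
(a) weather ok — not satisfied.
(b) holds permit — satisfied.
(3): F OR T → true.
Overall = T AND T AND T = true.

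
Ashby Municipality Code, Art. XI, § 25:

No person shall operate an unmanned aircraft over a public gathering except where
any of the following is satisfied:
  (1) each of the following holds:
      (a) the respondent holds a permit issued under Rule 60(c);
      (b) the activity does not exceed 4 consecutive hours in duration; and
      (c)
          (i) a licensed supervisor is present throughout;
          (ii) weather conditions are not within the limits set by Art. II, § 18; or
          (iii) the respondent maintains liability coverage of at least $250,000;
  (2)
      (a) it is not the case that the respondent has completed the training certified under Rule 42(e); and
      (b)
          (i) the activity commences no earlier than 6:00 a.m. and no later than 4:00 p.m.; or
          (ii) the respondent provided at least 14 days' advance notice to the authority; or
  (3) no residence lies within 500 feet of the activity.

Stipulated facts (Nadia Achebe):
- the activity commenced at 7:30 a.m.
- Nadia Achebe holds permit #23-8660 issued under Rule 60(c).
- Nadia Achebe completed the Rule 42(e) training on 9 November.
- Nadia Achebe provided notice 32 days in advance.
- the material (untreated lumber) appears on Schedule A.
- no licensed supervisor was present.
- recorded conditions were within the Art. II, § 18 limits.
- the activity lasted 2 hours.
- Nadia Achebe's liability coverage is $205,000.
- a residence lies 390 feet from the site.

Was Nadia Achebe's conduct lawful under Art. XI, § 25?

No — unlawful.

(a) holds permit — holds.
(b) ≤ 4 hrs duration — holds.
(i) supervisor present — not satisfied.
(ii) not (weather ok) — not met.
(iii) coverage ≥ $250,000 — not met.
(c) = F OR F OR F = false.
(1) = T AND T AND F = false.
(a) not (training certified) — not satisfied.
(i) start within hours — holds.
(ii) ≥14 days' notice — satisfied.
(b): T OR T → true.
(2): F AND T → false.
(3) no residence in 500 ft — not met.
Overall: F OR F OR F → false.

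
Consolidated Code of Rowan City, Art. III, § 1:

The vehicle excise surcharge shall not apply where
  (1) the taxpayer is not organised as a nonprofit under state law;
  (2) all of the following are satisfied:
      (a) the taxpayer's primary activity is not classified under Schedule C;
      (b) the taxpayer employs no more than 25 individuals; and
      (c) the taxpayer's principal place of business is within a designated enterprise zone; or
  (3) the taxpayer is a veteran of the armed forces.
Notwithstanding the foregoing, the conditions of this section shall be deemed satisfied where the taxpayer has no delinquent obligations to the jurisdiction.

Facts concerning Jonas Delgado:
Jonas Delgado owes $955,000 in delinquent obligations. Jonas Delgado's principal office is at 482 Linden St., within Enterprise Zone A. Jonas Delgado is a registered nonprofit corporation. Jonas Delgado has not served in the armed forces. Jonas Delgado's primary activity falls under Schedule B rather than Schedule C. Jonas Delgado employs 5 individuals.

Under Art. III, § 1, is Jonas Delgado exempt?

Yes — exempt.

(1) not (nonprofit) — not satisfied.
(a) not (Schedule C activity) — met.
(b) ≤ 25 employees — satisfied.
(c) in enterprise zone — satisfied.
So (2) is satisfied (T AND T AND T).
(3) veteran — fails.
Overall: F OR T OR F → true.
Exception (no delinquency) — not satisfied.
Result: main true OR exception false → true.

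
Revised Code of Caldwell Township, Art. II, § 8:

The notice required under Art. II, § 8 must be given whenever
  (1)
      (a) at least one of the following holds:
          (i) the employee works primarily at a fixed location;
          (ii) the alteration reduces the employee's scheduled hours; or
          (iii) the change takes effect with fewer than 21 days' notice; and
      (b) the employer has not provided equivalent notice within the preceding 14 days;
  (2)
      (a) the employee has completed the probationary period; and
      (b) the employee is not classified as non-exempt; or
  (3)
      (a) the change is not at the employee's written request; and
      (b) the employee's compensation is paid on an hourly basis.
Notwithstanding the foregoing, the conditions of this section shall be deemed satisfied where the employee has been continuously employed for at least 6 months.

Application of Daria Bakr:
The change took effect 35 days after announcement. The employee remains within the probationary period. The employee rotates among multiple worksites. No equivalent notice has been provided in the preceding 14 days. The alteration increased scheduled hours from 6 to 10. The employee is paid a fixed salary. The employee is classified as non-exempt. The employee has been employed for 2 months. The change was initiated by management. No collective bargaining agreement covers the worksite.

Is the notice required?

(i) fixed location — not satisfied.
(ii) hours reduced — not satisfied.
(iii) < 21 days' notice — fails.
So (a) is not satisfied (F OR F OR F).
(b) no recent notice — satisfied.
(1): F AND T → false.
(a) past probation — not satisfied.
(b) not (non-exempt) — not met.
(2): F AND F → false.
(a) not employee-requested — holds.
(b) hourly-paid — not met.
(3) = T AND F = false.
So Overall is not satisfied (F OR F OR F).
Exception (tenure ≥ 6 mo.) — not satisfied.
Result: main false OR exception false → false.

No — not required.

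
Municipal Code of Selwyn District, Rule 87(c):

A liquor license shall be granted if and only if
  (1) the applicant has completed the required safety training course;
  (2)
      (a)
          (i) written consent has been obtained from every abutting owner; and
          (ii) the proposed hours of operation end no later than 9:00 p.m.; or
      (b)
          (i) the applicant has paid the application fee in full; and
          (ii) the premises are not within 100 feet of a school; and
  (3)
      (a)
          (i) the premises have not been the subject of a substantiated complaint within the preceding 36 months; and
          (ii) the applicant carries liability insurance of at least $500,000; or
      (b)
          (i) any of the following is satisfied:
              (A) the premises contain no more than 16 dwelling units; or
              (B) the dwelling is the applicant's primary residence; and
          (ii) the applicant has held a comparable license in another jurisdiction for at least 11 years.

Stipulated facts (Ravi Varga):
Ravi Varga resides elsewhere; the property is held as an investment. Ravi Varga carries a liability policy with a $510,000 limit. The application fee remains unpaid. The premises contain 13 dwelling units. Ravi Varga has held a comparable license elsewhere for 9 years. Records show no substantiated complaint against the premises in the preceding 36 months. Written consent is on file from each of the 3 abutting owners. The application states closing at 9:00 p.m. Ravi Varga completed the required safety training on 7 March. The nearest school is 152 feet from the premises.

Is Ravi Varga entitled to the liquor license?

(1) safety training — satisfied.
(i) all abutters consent — met.
(ii) closes by 9 p.m. — met.
So (a) is satisfied (T AND T).
(i) fee paid — not met.
(ii) ≥100 ft from school — satisfied.
(b) = F AND T = false.
(2) = T OR F = true.
(i) no complaint in 36 mo. — satisfied.
(ii) insurance ≥ $500,000 — holds.
(a) = T AND T = true.
(A) ≤ 16 units — satisfied.
(B) primary residence — fails.
(i) = T OR F = true.
(ii) prior license ≥ 11 yr — not met.
(b) = T AND F = false.
So (3) is satisfied (T OR F).
So Overall is satisfied (T AND T AND T).

Yes — granted.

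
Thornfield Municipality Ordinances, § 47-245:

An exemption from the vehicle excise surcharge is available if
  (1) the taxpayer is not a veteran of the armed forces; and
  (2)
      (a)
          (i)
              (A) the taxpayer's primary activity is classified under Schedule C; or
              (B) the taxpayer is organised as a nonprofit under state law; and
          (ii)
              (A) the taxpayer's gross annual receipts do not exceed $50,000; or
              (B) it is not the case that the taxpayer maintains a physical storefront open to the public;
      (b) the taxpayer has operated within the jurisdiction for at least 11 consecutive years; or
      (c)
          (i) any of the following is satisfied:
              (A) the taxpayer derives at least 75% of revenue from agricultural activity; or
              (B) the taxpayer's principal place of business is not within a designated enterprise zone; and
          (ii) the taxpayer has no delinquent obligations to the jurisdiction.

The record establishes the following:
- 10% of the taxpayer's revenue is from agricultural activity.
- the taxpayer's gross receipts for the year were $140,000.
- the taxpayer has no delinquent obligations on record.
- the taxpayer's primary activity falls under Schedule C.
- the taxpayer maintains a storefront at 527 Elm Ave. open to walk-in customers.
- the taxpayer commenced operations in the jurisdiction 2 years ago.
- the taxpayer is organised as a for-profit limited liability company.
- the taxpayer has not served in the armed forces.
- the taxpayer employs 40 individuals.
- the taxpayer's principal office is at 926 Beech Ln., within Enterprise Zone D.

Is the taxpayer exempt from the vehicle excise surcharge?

(1) not (veteran) — satisfied.
(A) Schedule C activity — holds.
(B) nonprofit — not met.
So (i) is satisfied (T OR F).
(A) receipts ≤ $50,000 — fails.
(B) not (has storefront) — fails.
So (ii) is not satisfied (F OR F).
(a) = T AND F = false.
(b) ≥ 11 yrs in jurisdiction — not met.
(A) ≥75% agricultural — not met.
(B) not (in enterprise zone) — fails.
So (i) is not satisfied (F OR F).
(ii) no delinquency — met.
(c): F AND T → false.
(2): F OR F OR F → false.
Overall: T AND F → false.

No — not exempt.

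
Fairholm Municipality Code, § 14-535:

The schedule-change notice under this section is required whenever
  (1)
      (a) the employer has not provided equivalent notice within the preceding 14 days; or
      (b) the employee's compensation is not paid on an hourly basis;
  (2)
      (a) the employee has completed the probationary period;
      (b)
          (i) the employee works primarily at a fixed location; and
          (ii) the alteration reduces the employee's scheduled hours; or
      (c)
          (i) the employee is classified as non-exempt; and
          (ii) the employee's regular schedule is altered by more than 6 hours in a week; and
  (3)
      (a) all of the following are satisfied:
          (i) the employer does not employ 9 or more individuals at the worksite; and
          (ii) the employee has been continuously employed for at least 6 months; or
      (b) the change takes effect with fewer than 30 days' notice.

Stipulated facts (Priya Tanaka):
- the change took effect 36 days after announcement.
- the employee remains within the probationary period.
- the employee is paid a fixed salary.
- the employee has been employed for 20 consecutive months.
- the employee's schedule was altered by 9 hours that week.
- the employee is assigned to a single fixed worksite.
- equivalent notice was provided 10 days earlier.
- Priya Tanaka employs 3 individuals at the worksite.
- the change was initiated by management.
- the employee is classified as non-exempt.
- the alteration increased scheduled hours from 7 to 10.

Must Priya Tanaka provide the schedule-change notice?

(a) no recent notice — not satisfied.
(b) not (hourly-paid) — holds.
(1): F OR T → true.
(a) past probation — fails.
(i) fixed location — holds.
(ii) hours reduced — not met.
(b): T AND F → false.
(i) non-exempt — holds.
(ii) schedule shift > 6h — holds.
So (c) is satisfied (T AND T).
(2) = F OR F OR T = true.
(i) not (≥ 9 at site) — satisfied.
(ii) tenure ≥ 6 mo. — holds.
(a) = T AND T = true.
(b) < 30 days' notice — fails.
So (3) is satisfied (T OR F).
So Overall is satisfied (T AND T AND T).

Yes — required.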